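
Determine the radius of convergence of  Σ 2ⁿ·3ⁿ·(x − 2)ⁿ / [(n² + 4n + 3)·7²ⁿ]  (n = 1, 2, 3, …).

Apply the ratio test: |a_{n+1}| / |a_n| = [(n² + 4n + 3)/((n+1)² + 4(n+1) + 3)] · 2·3/49, which tends to 6/49 as n → ∞.
Convergence for |x − 2| · 6/49 < 1, i.e. |x − 2| < 49/6. So R = 49/6.

R = 49/6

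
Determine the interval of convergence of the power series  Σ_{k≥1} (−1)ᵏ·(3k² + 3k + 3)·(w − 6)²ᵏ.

By the ratio test, |a_{k+1}/a_k| = (3(k+1)² + 3(k+1) + 3)/(3k² + 3k + 3) → 1.
Writing y = (w − 6)², the series in y has radius 1, so |w − 6| < √(1) = 1 and R = 1.
At w = 7: the k-th term does not approach 0; divergence by the term test.
At w = 5: the terms do not tend to 0, so the series diverges.

(5, 7)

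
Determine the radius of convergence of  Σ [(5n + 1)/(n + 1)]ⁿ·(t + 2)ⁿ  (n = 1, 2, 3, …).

R = 1/5

By the Cauchy root test, |a_n|^(1/n) = (5n + 1)/(n + 1) → 5.
Hence the series converges for |t + 2| < 1/(5) = 1/5, so the radius of convergence is 1/5.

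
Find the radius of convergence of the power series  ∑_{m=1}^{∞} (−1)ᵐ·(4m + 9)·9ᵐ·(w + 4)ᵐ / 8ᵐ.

R = 8/9

Ratio test: |a_{m+1}/a_m| = [(4(m+1) + 9)/(4m + 9)] · 9/8 → 9/8 as m → ∞.
Hence the series converges for |w + 4| < 1/(9/8) = 8/9, so the radius of convergence is 8/9.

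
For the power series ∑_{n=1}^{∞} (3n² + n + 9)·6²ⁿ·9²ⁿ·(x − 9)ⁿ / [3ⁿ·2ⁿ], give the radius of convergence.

R = 1/486

Ratio test: |a_{n+1}/a_n| = [(3(n+1)² + (n+1) + 9)/(3n² + n + 9)] · 36·81/(3·2) → 486 as n → ∞.
Hence the series converges for |x − 9| < 1/(486) = 1/486, so the radius of convergence is 1/486.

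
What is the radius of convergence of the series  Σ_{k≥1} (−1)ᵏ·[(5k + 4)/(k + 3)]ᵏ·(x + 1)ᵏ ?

Applying the root test, |a_k|^(1/k) = (5k + 4)/(k + 3) → 5.
Convergence for |x + 1| · 5 < 1, i.e. |x + 1| < 1/5. So R = 1/5.

R = 1/5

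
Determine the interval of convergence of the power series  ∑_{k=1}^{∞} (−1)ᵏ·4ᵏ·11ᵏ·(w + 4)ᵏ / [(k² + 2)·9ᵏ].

The ratio of consecutive coefficients is [(k² + 2)/((k+1)² + 2)] · 4·11/9 → 44/9.
Hence the series converges for |w + 4| < 1/(44/9) = 9/44, so the radius of convergence is 9/44.
When w = -167/44, absolute convergence follows by limit comparison with Σ 1/k².
At w = -185/44: the terms are on the order of 1/k², so the series converges absolutely by comparison with the p-series (p = 2 > 1).

[-185/44, -167/44]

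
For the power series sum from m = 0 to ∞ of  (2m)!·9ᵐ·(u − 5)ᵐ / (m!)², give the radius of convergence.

R = 1/36

By the ratio test, |a_{m+1}/a_m| = (2m+1)·(2m+2)/(m+1)² · 9 → 36.
Convergence for |u − 5| · 36 < 1, i.e. |u − 5| < 1/36. So R = 1/36.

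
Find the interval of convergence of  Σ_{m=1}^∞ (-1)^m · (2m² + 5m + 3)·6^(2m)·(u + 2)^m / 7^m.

(-79/36, -65/36)

Apply the ratio test: |a_{m+1}| / |a_m| = [(2(m+1)² + 5(m+1) + 3)/(2m² + 5m + 3)] · 36/7, which tends to 36/7 as m → ∞.
Thus R = 1/(36/7) = 7/36.
At u = -65/36: the terms have absolute value of order m², which does not tend to 0, so the series diverges by the divergence test.
At u = -79/36: the terms do not tend to 0, so the series diverges.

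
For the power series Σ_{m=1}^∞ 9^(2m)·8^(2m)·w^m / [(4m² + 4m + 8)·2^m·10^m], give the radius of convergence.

R = 5/1296

The ratio of consecutive coefficients is [(4m² + 4m + 8)/(4(m+1)² + 4(m+1) + 8)] · 81·64/(2·10) → 1296/5.
Thus R = 1/(1296/5) = 5/1296.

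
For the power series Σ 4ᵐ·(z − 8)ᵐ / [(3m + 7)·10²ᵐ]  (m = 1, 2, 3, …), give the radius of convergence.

R = 25

Ratio test: |a_{m+1}/a_m| = [(3m + 7)/(3(m+1) + 7)] · 4/100 → 1/25 as m → ∞.
Convergence for |z − 8| · 1/25 < 1, i.e. |z − 8| < 25. So R = 25.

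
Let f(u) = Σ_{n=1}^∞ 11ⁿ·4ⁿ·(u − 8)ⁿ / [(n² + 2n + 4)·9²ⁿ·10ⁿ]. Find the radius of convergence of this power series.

Apply the ratio test: |a_{n+1}| / |a_n| = [(n² + 2n + 4)/((n+1)² + 2(n+1) + 4)] · 11·4/(81·10), which tends to 22/405 as n → ∞.
Thus R = 1/(22/405) = 405/22.

R = 405/22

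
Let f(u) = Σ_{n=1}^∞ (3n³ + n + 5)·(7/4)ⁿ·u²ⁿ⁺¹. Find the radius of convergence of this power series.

R = 2√7/7

By the ratio test, |a_{n+1}/a_n| = [(3(n+1)³ + (n+1) + 5)/(3n³ + n + 5)] · 7/4 → 7/4.
Writing y = u², the series in y has radius 4/7, so |u| < √(4/7) and R = 2√7/7.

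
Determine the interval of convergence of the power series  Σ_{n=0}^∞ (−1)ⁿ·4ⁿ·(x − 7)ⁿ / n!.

By the ratio test, |a_{n+1}/a_n| = 4 · 1/(n+1) → 0.
Since the limit is 0 < 1 for every x, the series converges on all of ℝ and R = ∞.

(−∞, ∞)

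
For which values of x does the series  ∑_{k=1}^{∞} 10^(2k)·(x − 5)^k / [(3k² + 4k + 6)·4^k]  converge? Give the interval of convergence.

Apply the ratio test: |a_{k+1}| / |a_k| = [(3k² + 4k + 6)/(3(k+1)² + 4(k+1) + 6)] · 100/4, which tends to 25 as k → ∞.
The series converges when 25 · |x − 5| < 1, giving R = 1/25.
At x = 126/25: the terms are on the order of 1/k², so the series converges absolutely by comparison with the p-series (p = 2 > 1).
Check x = 124/25: the terms are on the order of 1/k², so the series converges absolutely by comparison with the p-series (p = 2 > 1).

[124/25, 126/25]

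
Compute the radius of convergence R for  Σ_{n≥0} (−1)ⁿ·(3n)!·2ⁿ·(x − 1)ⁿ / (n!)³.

The ratio of consecutive coefficients is (3n+1)·(3n+2)·(3n+3)/(n+1)³ · 2 → 54.
Convergence for |x − 1| · 54 < 1, i.e. |x − 1| < 1/54. So R = 1/54.

R = 1/54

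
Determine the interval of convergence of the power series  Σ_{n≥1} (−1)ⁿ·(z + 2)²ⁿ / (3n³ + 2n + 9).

[-3, -1]

The ratio of consecutive coefficients is (3n³ + 2n + 9)/(3(n+1)³ + 2(n+1) + 9) → 1.
Successive powers of (z + 2) differ by 2, so the series converges when |z + 2|² · 1 < 1, i.e. |z + 2| < √(1) = 1. So R = 1.
Endpoint z = -1: absolute convergence follows by limit comparison with Σ 1/n³.
Endpoint z = -3: the series is dominated by a constant times Σ 1/n³, which converges (p = 3 > 1).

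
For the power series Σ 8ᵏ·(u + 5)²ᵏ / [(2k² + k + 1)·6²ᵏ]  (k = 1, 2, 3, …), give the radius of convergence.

The ratio of consecutive coefficients is [(2k² + k + 1)/(2(k+1)² + (k+1) + 1)] · 8/36 → 2/9.
Since the exponent of (u + 5) increases by 2 each term, convergence requires |u + 5|² < 9/2, hence R = 3√2/2.

R = 3√2/2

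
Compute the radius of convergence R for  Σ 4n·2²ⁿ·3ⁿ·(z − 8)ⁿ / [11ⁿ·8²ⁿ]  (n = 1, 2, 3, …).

The ratio of consecutive coefficients is [4(n+1)/4n] · 4·3/(11·64) → 3/176.
The series converges when 3/176 · |z − 8| < 1, giving R = 176/3.

R = 176/3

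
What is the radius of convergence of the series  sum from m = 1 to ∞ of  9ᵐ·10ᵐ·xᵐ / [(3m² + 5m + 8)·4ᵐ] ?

R = 2/45

Apply the ratio test: |a_{m+1}| / |a_m| = [(3m² + 5m + 8)/(3(m+1)² + 5(m+1) + 8)] · 9·10/4, which tends to 45/2 as m → ∞.
Thus R = 1/(45/2) = 2/45.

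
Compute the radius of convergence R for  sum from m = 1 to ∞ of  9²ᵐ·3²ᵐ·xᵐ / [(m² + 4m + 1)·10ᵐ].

The ratio of consecutive coefficients is [(m² + 4m + 1)/((m+1)² + 4(m+1) + 1)] · 81·9/10 → 729/10.
Hence the series converges for |x| < 1/(729/10) = 10/729, so the radius of convergence is 10/729.

R = 10/729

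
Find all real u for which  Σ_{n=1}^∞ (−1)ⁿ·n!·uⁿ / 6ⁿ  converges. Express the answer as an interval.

{0}

The ratio of consecutive coefficients is (n+1) · 1/6 → ∞.
The terms grow without bound for any u ≠ 0, so R = 0 (convergence only at u = 0).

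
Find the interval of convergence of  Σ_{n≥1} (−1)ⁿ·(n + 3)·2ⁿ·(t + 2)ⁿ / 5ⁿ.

(-9/2, 1/2)

Ratio test: |a_{n+1}/a_n| = [((n+1) + 3)/(n + 3)] · 2/5 → 2/5 as n → ∞.
Hence the series converges for |t + 2| < 1/(2/5) = 5/2, so the radius of convergence is 5/2.
Endpoint t = 1/2: the n-th term does not approach 0; divergence by the term test.
At t = -9/2: the terms have absolute value of order n, which does not tend to 0, so the series diverges by the divergence test.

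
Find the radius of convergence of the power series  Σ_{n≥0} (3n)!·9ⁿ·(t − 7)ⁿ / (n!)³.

R = 1/243

By the ratio test, |a_{n+1}/a_n| = (3n+1)·(3n+2)·(3n+3)/(n+1)³ · 9 → 243.
The series converges when 243 · |t − 7| < 1, giving R = 1/243.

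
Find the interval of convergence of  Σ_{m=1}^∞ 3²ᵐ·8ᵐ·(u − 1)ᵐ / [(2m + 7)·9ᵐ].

The ratio of consecutive coefficients is [(2m + 7)/(2(m+1) + 7)] · 9·8/9 → 8.
Hence the series converges for |u − 1| < 1/(8) = 1/8, so the radius of convergence is 1/8.
At u = 9/8: the terms behave like c/m; limit comparison with the harmonic series gives divergence.
Check u = 7/8: an alternating series whose terms decrease to 0 in absolute value, so it converges by the Leibniz criterion.

[7/8, 9/8)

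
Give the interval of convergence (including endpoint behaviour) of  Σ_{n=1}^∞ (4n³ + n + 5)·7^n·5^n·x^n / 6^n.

By the ratio test, |a_{n+1}/a_n| = [(4(n+1)³ + (n+1) + 5)/(4n³ + n + 5)] · 7·5/6 → 35/6.
The series converges when 35/6 · |x| < 1, giving R = 6/35.
Check x = 6/35: the n-th term does not approach 0; divergence by the term test.
Check x = -6/35: the n-th term does not approach 0; divergence by the term test.

(-6/35, 6/35)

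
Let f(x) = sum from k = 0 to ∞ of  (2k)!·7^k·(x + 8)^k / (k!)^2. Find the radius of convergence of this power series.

Apply the ratio test: |a_{k+1}| / |a_k| = (2k+1)·(2k+2)/(k+1)² · 7, which tends to 28 as k → ∞.
The series converges when 28 · |x + 8| < 1, giving R = 1/28.

R = 1/28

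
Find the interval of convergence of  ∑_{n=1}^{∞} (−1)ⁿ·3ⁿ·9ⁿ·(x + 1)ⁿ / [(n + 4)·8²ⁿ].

(-91/27, 37/27]

By the ratio test, |a_{n+1}/a_n| = [(n + 4)/((n+1) + 4)] · 3·9/64 → 27/64.
Thus R = 1/(27/64) = 64/27.
At x = 37/27: an alternating series whose terms decrease to 0 in absolute value, so it converges by the Leibniz criterion.
Check x = -91/27: the terms are asymptotic to a nonzero constant times 1/n, so the series diverges by limit comparison with Σ 1/n.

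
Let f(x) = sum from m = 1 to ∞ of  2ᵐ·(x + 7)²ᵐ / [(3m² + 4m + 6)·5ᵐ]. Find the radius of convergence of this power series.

R = √10/2

Apply the ratio test: |a_{m+1}| / |a_m| = [(3m² + 4m + 6)/(3(m+1)² + 4(m+1) + 6)] · 2/5, which tends to 2/5 as m → ∞.
Writing y = (x + 7)², the series in y has radius 5/2, so |x + 7| < √(5/2) and R = √10/2.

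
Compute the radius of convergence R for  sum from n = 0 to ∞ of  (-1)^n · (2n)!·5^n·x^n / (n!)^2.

Ratio test: |a_{n+1}/a_n| = (2n+1)·(2n+2)/(n+1)² · 5 → 20 as n → ∞.
Thus R = 1/(20) = 1/20.

R = 1/20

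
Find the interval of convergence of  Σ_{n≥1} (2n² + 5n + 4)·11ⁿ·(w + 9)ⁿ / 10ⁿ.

By the ratio test, |a_{n+1}/a_n| = [(2(n+1)² + 5(n+1) + 4)/(2n² + 5n + 4)] · 11/10 → 11/10.
Convergence for |w + 9| · 11/10 < 1, i.e. |w + 9| < 10/11. So R = 10/11.
When w = -89/11, the terms do not tend to 0, so the series diverges.
Endpoint w = -109/11: the n-th term does not approach 0; divergence by the term test.

(-109/11, -89/11)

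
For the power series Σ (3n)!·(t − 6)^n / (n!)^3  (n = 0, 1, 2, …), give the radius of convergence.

R = 1/27

Apply the ratio test: |a_{n+1}| / |a_n| = (3n+1)·(3n+2)·(3n+3)/(n+1)³, which tends to 27 as n → ∞.
Convergence for |t − 6| · 27 < 1, i.e. |t − 6| < 1/27. So R = 1/27.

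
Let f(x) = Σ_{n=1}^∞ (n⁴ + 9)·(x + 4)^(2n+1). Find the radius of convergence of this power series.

The ratio of consecutive coefficients is ((n+1)⁴ + 9)/(n⁴ + 9) → 1.
Writing y = (x + 4)², the series in y has radius 1, so |x + 4| < √(1) = 1 and R = 1.

R = 1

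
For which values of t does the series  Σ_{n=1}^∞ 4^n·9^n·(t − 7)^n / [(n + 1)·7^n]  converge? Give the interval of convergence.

By the ratio test, |a_{n+1}/a_n| = [(n + 1)/((n+1) + 1)] · 4·9/7 → 36/7.
Convergence for |t − 7| · 36/7 < 1, i.e. |t − 7| < 7/36. So R = 7/36.
Endpoint t = 259/36: the terms are asymptotic to a nonzero constant times 1/n, so the series diverges by limit comparison with Σ 1/n.
Endpoint t = 245/36: convergence follows from the alternating series test (terms decrease monotonically to 0).

[245/36, 259/36)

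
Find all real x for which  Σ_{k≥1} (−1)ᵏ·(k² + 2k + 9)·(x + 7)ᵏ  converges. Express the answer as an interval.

(-8, -6)

The ratio of consecutive coefficients is ((k+1)² + 2(k+1) + 9)/(k² + 2k + 9) → 1.
Hence R = 1.
At x = -6: the terms do not tend to 0, so the series diverges.
When x = -8, the terms have absolute value of order k², which does not tend to 0, so the series diverges by the divergence test.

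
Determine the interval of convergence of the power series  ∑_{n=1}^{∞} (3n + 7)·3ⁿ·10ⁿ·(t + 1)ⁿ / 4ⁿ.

(-17/15, -13/15)

By the ratio test, |a_{n+1}/a_n| = [(3(n+1) + 7)/(3n + 7)] · 3·10/4 → 15/2.
The series converges when 15/2 · |t + 1| < 1, giving R = 2/15.
When t = -13/15, the terms do not tend to 0, so the series diverges.
Check t = -17/15: the terms do not tend to 0, so the series diverges.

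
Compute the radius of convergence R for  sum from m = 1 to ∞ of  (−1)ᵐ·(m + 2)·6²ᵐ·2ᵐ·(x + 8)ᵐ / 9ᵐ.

R = 1/8

Ratio test: |a_{m+1}/a_m| = [((m+1) + 2)/(m + 2)] · 36·2/9 → 8 as m → ∞.
The series converges when 8 · |x + 8| < 1, giving R = 1/8.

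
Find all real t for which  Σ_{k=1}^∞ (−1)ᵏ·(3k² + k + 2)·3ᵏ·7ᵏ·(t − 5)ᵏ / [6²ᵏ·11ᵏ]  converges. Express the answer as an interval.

Ratio test: |a_{k+1}/a_k| = [(3(k+1)² + (k+1) + 2)/(3k² + k + 2)] · 3·7/(36·11) → 7/132 as k → ∞.
Thus R = 1/(7/132) = 132/7.
When t = 167/7, the terms do not tend to 0, so the series diverges.
Check t = -97/7: the terms have absolute value of order k², which does not tend to 0, so the series diverges by the divergence test.

(-97/7, 167/7)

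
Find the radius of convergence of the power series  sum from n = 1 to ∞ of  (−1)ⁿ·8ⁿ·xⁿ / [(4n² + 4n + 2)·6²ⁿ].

By the ratio test, |a_{n+1}/a_n| = [(4n² + 4n + 2)/(4(n+1)² + 4(n+1) + 2)] · 8/36 → 2/9.
Thus R = 1/(2/9) = 9/2.

R = 9/2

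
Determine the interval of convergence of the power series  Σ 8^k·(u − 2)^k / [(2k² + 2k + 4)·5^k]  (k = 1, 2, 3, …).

[11/8, 21/8]

By the ratio test, |a_{k+1}/a_k| = [(2k² + 2k + 4)/(2(k+1)² + 2(k+1) + 4)] · 8/5 → 8/5.
The series converges when 8/5 · |u − 2| < 1, giving R = 5/8.
Endpoint u = 21/8: the terms are on the order of 1/k², so the series converges absolutely by comparison with the p-series (p = 2 > 1).
Endpoint u = 11/8: the terms are on the order of 1/k², so the series converges absolutely by comparison with the p-series (p = 2 > 1).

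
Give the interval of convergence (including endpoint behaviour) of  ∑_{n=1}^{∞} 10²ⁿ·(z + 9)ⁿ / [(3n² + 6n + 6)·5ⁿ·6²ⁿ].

Ratio test: |a_{n+1}/a_n| = [(3n² + 6n + 6)/(3(n+1)² + 6(n+1) + 6)] · 100/(5·36) → 5/9 as n → ∞.
Thus R = 1/(5/9) = 9/5.
At z = -36/5: the terms are on the order of 1/n², so the series converges absolutely by comparison with the p-series (p = 2 > 1).
When z = -54/5, absolute convergence follows by limit comparison with Σ 1/n².

[-54/5, -36/5]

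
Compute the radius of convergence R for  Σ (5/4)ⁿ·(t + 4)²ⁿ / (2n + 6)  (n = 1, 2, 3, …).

R = 2√5/5

The ratio of consecutive coefficients is [(2n + 6)/(2(n+1) + 6)] · 5/4 → 5/4.
Writing y = (t + 4)², the series in y has radius 4/5, so |t + 4| < √(4/5) and R = 2√5/5.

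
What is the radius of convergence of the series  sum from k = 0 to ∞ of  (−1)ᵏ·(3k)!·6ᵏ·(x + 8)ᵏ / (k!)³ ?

R = 1/162

The ratio of consecutive coefficients is (3k+1)·(3k+2)·(3k+3)/(k+1)³ · 6 → 162.
Hence the series converges for |x + 8| < 1/(162) = 1/162, so the radius of convergence is 1/162.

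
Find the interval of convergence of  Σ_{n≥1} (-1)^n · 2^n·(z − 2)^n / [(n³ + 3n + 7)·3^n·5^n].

The ratio of consecutive coefficients is [(n³ + 3n + 7)/((n+1)³ + 3(n+1) + 7)] · 2/(3·5) → 2/15.
Thus R = 1/(2/15) = 15/2.
When z = 19/2, the series is dominated by a constant times Σ 1/n³, which converges (p = 3 > 1).
Check z = -11/2: the series is dominated by a constant times Σ 1/n³, which converges (p = 3 > 1).

[-11/2, 19/2]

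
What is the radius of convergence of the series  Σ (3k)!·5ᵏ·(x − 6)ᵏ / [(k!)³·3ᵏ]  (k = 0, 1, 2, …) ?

R = 1/45

The ratio of consecutive coefficients is (3k+1)·(3k+2)·(3k+3)/(k+1)³ · 5/3 → 45.
Hence the series converges for |x − 6| < 1/(45) = 1/45, so the radius of convergence is 1/45.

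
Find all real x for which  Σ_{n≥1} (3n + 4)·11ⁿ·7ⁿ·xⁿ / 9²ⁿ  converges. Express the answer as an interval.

The ratio of consecutive coefficients is [(3(n+1) + 4)/(3n + 4)] · 11·7/81 → 77/81.
Convergence for |x| · 77/81 < 1, i.e. |x| < 81/77. So R = 81/77.
At x = 81/77: the n-th term does not approach 0; divergence by the term test.
At x = -81/77: the n-th term does not approach 0; divergence by the term test.

(-81/77, 81/77)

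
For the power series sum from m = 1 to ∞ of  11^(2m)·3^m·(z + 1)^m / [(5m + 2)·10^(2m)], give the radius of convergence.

R = 100/363

Ratio test: |a_{m+1}/a_m| = [(5m + 2)/(5(m+1) + 2)] · 121·3/100 → 363/100 as m → ∞.
Thus R = 1/(363/100) = 100/363.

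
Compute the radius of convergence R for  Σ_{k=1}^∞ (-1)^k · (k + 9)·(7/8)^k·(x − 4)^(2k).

R = 2√14/7

Apply the ratio test: |a_{k+1}| / |a_k| = [((k+1) + 9)/(k + 9)] · 7/8, which tends to 7/8 as k → ∞.
Since the exponent of (x − 4) increases by 2 each term, convergence requires |x − 4|² < 8/7, hence R = 2√14/7.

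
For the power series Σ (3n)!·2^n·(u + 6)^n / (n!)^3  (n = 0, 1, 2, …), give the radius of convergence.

R = 1/54

The ratio of consecutive coefficients is (3n+1)·(3n+2)·(3n+3)/(n+1)³ · 2 → 54.
Thus R = 1/(54) = 1/54.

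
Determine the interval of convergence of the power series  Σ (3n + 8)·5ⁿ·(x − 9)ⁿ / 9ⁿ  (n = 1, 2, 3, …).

(36/5, 54/5)

Ratio test: |a_{n+1}/a_n| = [(3(n+1) + 8)/(3n + 8)] · 5/9 → 5/9 as n → ∞.
Thus R = 1/(5/9) = 9/5.
At x = 54/5: the n-th term does not approach 0; divergence by the term test.
At x = 36/5: the terms do not tend to 0, so the series diverges.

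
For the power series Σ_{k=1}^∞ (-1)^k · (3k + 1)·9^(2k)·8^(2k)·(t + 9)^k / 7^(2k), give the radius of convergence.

R = 49/5184

By the ratio test, |a_{k+1}/a_k| = [(3(k+1) + 1)/(3k + 1)] · 81·64/49 → 5184/49.
Convergence for |t + 9| · 5184/49 < 1, i.e. |t + 9| < 49/5184. So R = 49/5184.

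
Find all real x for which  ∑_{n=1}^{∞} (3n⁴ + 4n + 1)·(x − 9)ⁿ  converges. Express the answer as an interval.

(8, 10)

By the ratio test, |a_{n+1}/a_n| = (3(n+1)⁴ + 4(n+1) + 1)/(3n⁴ + 4n + 1) → 1.
So the series converges when |x − 9| < 1 and diverges when |x − 9| > 1; R = 1.
When x = 10, the terms do not tend to 0, so the series diverges.
At x = 8: the n-th term does not approach 0; divergence by the term test.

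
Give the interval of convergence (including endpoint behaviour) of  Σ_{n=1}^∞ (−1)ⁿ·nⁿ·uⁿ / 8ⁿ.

{0}

By the Cauchy root test, |a_n|^(1/n) = n/8 → ∞.
The root grows without bound, so R = 0 (convergence only at u = 0).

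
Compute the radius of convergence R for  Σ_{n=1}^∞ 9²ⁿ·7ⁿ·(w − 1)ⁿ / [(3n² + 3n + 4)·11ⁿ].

Ratio test: |a_{n+1}/a_n| = [(3n² + 3n + 4)/(3(n+1)² + 3(n+1) + 4)] · 81·7/11 → 567/11 as n → ∞.
Hence the series converges for |w − 1| < 1/(567/11) = 11/567, so the radius of convergence is 11/567.

R = 11/567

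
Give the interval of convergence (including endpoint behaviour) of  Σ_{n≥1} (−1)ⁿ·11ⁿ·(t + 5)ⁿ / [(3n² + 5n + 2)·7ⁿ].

[-62/11, -48/11]

By the ratio test, |a_{n+1}/a_n| = [(3n² + 5n + 2)/(3(n+1)² + 5(n+1) + 2)] · 11/7 → 11/7.
The series converges when 11/7 · |t + 5| < 1, giving R = 7/11.
Check t = -48/11: the series is dominated by a constant times Σ 1/n², which converges (p = 2 > 1).
At t = -62/11: the series is dominated by a constant times Σ 1/n², which converges (p = 2 > 1).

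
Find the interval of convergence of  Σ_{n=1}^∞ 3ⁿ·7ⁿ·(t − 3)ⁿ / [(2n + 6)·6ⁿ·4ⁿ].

[13/7, 29/7)

The ratio of consecutive coefficients is [(2n + 6)/(2(n+1) + 6)] · 3·7/(6·4) → 7/8.
The series converges when 7/8 · |t − 3| < 1, giving R = 8/7.
Endpoint t = 29/7: the terms behave like c/n; limit comparison with the harmonic series gives divergence.
At t = 13/7: the terms alternate in sign and decrease monotonically to 0 in absolute value (size ~ c/n), so the alternating series test gives convergence.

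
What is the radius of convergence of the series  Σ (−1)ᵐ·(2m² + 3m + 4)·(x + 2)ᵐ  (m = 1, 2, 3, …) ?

R = 1

Apply the ratio test: |a_{m+1}| / |a_m| = (2(m+1)² + 3(m+1) + 4)/(2m² + 3m + 4), which tends to 1 as m → ∞.
Convergence for |x + 2| < 1, so R = 1.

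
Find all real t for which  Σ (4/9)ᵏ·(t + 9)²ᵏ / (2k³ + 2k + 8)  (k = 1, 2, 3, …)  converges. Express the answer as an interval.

[-21/2, -15/2]

Ratio test: |a_{k+1}/a_k| = [(2k³ + 2k + 8)/(2(k+1)³ + 2(k+1) + 8)] · 4/9 → 4/9 as k → ∞.
Since the exponent of (t + 9) increases by 2 each term, convergence requires |t + 9|² < 9/4, hence R = 3/2.
Endpoint t = -15/2: the terms are on the order of 1/k³, so the series converges absolutely by comparison with the p-series (p = 3 > 1).
When t = -21/2, the terms are on the order of 1/k³, so the series converges absolutely by comparison with the p-series (p = 3 > 1).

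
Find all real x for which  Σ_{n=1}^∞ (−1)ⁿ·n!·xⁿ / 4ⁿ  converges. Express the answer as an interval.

{0}

Ratio test: |a_{n+1}/a_n| = (n+1) · 1/4 → ∞ as n → ∞.
Since the ratio → ∞, the series diverges for every x ≠ 0, and R = 0.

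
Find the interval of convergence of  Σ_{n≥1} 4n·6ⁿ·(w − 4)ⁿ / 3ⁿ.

Apply the ratio test: |a_{n+1}| / |a_n| = [4(n+1)/4n] · 6/3, which tends to 2 as n → ∞.
Hence the series converges for |w − 4| < 1/(2) = 1/2, so the radius of convergence is 1/2.
At w = 9/2: the n-th term does not approach 0; divergence by the term test.
Endpoint w = 7/2: the terms do not tend to 0, so the series diverges.

(7/2, 9/2)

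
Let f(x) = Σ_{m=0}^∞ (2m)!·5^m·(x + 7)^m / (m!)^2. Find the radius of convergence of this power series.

R = 1/20

Ratio test: |a_{m+1}/a_m| = (2m+1)·(2m+2)/(m+1)² · 5 → 20 as m → ∞.
Hence the series converges for |x + 7| < 1/(20) = 1/20, so the radius of convergence is 1/20.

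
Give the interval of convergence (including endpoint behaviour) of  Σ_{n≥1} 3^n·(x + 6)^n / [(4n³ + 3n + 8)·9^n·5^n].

By the ratio test, |a_{n+1}/a_n| = [(4n³ + 3n + 8)/(4(n+1)³ + 3(n+1) + 8)] · 3/(9·5) → 1/15.
Convergence for |x + 6| · 1/15 < 1, i.e. |x + 6| < 15. So R = 15.
At x = 9: absolute convergence follows by limit comparison with Σ 1/n³.
When x = -21, the terms are on the order of 1/n³, so the series converges absolutely by comparison with the p-series (p = 3 > 1).

[-21, 9]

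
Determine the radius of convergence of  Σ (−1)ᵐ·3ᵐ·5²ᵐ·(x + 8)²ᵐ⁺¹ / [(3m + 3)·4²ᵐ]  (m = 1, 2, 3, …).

R = 4√3/15

Apply the ratio test: |a_{m+1}| / |a_m| = [(3m + 3)/(3(m+1) + 3)] · 3·25/16, which tends to 75/16 as m → ∞.
Successive powers of (x + 8) differ by 2, so the series converges when |x + 8|² · 75/16 < 1, i.e. |x + 8| < √(16/75). So R = 4√3/15.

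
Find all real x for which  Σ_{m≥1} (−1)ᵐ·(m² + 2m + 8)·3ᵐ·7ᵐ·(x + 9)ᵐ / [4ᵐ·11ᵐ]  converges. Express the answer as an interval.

(-233/21, -145/21)

Ratio test: |a_{m+1}/a_m| = [((m+1)² + 2(m+1) + 8)/(m² + 2m + 8)] · 3·7/(4·11) → 21/44 as m → ∞.
The series converges when 21/44 · |x + 9| < 1, giving R = 44/21.
When x = -145/21, the terms have absolute value of order m², which does not tend to 0, so the series diverges by the divergence test.
When x = -233/21, the terms do not tend to 0, so the series diverges.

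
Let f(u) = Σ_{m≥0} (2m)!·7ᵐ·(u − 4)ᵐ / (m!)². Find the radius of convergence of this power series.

By the ratio test, |a_{m+1}/a_m| = (2m+1)·(2m+2)/(m+1)² · 7 → 28.
The series converges when 28 · |u − 4| < 1, giving R = 1/28.

R = 1/28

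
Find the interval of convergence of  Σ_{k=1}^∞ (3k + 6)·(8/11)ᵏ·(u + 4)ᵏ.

(-43/8, -21/8)

The ratio of consecutive coefficients is [(3(k+1) + 6)/(3k + 6)] · 8/11 → 8/11.
Thus R = 1/(8/11) = 11/8.
At u = -21/8: the k-th term does not approach 0; divergence by the term test.
Endpoint u = -43/8: the terms have absolute value of order k, which does not tend to 0, so the series diverges by the divergence test.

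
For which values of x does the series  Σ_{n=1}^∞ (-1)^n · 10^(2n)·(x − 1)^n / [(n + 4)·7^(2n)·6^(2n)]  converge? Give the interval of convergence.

(-416/25, 466/25]

By the ratio test, |a_{n+1}/a_n| = [(n + 4)/((n+1) + 4)] · 100/(49·36) → 25/441.
The series converges when 25/441 · |x − 1| < 1, giving R = 441/25.
Endpoint x = 466/25: an alternating series whose terms decrease to 0 in absolute value, so it converges by the Leibniz criterion.
When x = -416/25, the terms are asymptotic to a nonzero constant times 1/n, so the series diverges by limit comparison with Σ 1/n.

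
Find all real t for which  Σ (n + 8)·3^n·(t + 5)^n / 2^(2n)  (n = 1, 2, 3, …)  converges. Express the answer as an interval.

(-19/3, -11/3)

Apply the ratio test: |a_{n+1}| / |a_n| = [((n+1) + 8)/(n + 8)] · 3/4, which tends to 3/4 as n → ∞.
Thus R = 1/(3/4) = 4/3.
Endpoint t = -11/3: the n-th term does not approach 0; divergence by the term test.
When t = -19/3, the terms do not tend to 0, so the series diverges.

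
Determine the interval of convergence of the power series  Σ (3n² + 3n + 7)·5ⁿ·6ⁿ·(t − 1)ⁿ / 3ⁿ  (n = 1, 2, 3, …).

The ratio of consecutive coefficients is [(3(n+1)² + 3(n+1) + 7)/(3n² + 3n + 7)] · 5·6/3 → 10.
Hence the series converges for |t − 1| < 1/(10) = 1/10, so the radius of convergence is 1/10.
At t = 11/10: the n-th term does not approach 0; divergence by the term test.
Endpoint t = 9/10: the n-th term does not approach 0; divergence by the term test.

(9/10, 11/10)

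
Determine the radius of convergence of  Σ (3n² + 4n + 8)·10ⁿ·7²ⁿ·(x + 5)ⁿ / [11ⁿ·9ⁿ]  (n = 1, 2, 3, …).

R = 99/490

Ratio test: |a_{n+1}/a_n| = [(3(n+1)² + 4(n+1) + 8)/(3n² + 4n + 8)] · 10·49/(11·9) → 490/99 as n → ∞.
Thus R = 1/(490/99) = 99/490.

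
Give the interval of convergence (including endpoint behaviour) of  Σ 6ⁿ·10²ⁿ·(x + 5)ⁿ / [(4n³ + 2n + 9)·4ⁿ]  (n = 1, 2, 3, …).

[-751/150, -749/150]

Apply the ratio test: |a_{n+1}| / |a_n| = [(4n³ + 2n + 9)/(4(n+1)³ + 2(n+1) + 9)] · 6·100/4, which tends to 150 as n → ∞.
The series converges when 150 · |x + 5| < 1, giving R = 1/150.
When x = -749/150, the series is dominated by a constant times Σ 1/n³, which converges (p = 3 > 1).
When x = -751/150, absolute convergence follows by limit comparison with Σ 1/n³.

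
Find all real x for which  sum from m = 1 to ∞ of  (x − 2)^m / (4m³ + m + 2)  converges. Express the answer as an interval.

Ratio test: |a_{m+1}/a_m| = (4m³ + m + 2)/(4(m+1)³ + (m+1) + 2) → 1 as m → ∞.
So the series converges when |x − 2| < 1 and diverges when |x − 2| > 1; R = 1.
Check x = 3: the terms are on the order of 1/m³, so the series converges absolutely by comparison with the p-series (p = 3 > 1).
When x = 1, the terms are on the order of 1/m³, so the series converges absolutely by comparison with the p-series (p = 3 > 1).

[1, 3]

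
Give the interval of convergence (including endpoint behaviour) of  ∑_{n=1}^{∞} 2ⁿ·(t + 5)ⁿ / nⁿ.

Root test: |a_n|^(1/n) = 2/n → 0.
Since the n-th root of |a_n| tends to 0, the series converges for all real t; R = ∞.

(−∞, ∞)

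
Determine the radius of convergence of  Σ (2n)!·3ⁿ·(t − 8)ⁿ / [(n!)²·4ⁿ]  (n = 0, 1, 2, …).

R = 1/3

By the ratio test, |a_{n+1}/a_n| = (2n+1)·(2n+2)/(n+1)² · 3/4 → 3.
Thus R = 1/(3) = 1/3.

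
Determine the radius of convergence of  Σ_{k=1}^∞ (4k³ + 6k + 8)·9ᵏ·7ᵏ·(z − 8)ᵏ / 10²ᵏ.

R = 100/63

Ratio test: |a_{k+1}/a_k| = [(4(k+1)³ + 6(k+1) + 8)/(4k³ + 6k + 8)] · 9·7/100 → 63/100 as k → ∞.
Hence the series converges for |z − 8| < 1/(63/100) = 100/63, so the radius of convergence is 100/63.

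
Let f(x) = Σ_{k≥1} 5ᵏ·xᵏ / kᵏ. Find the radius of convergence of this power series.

By the Cauchy root test, |a_k|^(1/k) = 5/k → 0.
The limit is 0 for every x, so R = ∞.

R = ∞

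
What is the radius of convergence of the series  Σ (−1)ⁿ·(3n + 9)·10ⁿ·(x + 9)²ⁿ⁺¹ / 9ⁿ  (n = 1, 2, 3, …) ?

R = 3√10/10

Apply the ratio test: |a_{n+1}| / |a_n| = [(3(n+1) + 9)/(3n + 9)] · 10/9, which tends to 10/9 as n → ∞.
Since the exponent of (x + 9) increases by 2 each term, convergence requires |x + 9|² < 9/10, hence R = 3√10/10.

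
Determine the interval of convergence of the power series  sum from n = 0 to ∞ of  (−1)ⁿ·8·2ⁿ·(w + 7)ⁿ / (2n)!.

(−∞, ∞)

By the ratio test, |a_{n+1}/a_n| = 8/8 · 2 · 1/[(2n+1)·(2n+2)] → 0.
Since the limit is 0 < 1 for every w, the series converges on all of ℝ and R = ∞.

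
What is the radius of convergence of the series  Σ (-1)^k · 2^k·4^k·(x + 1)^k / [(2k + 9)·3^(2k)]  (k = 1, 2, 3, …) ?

R = 9/8

By the ratio test, |a_{k+1}/a_k| = [(2k + 9)/(2(k+1) + 9)] · 2·4/9 → 8/9.
Thus R = 1/(8/9) = 9/8.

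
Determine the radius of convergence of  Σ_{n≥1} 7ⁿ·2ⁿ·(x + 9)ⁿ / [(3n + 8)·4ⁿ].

R = 2/7

Ratio test: |a_{n+1}/a_n| = [(3n + 8)/(3(n+1) + 8)] · 7·2/4 → 7/2 as n → ∞.
Convergence for |x + 9| · 7/2 < 1, i.e. |x + 9| < 2/7. So R = 2/7.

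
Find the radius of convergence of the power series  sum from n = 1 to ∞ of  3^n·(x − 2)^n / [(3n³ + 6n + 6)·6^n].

R = 2

The ratio of consecutive coefficients is [(3n³ + 6n + 6)/(3(n+1)³ + 6(n+1) + 6)] · 3/6 → 1/2.
Convergence for |x − 2| · 1/2 < 1, i.e. |x − 2| < 2. So R = 2.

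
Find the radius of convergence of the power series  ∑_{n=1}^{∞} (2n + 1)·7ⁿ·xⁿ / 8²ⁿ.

R = 64/7

The ratio of consecutive coefficients is [(2(n+1) + 1)/(2n + 1)] · 7/64 → 7/64.
Convergence for |x| · 7/64 < 1, i.e. |x| < 64/7. So R = 64/7.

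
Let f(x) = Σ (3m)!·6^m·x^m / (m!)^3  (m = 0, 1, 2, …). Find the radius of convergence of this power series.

R = 1/162

Ratio test: |a_{m+1}/a_m| = (3m+1)·(3m+2)·(3m+3)/(m+1)³ · 6 → 162 as m → ∞.
The series converges when 162 · |x| < 1, giving R = 1/162.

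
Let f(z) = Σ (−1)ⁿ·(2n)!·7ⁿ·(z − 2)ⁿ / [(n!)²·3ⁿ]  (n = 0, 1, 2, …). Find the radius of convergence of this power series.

By the ratio test, |a_{n+1}/a_n| = (2n+1)·(2n+2)/(n+1)² · 7/3 → 28/3.
Hence the series converges for |z − 2| < 1/(28/3) = 3/28, so the radius of convergence is 3/28.

R = 3/28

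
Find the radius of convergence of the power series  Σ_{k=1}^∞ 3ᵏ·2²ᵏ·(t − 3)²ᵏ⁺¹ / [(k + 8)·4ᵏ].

R = √3/3

Ratio test: |a_{k+1}/a_k| = [(k + 8)/((k+1) + 8)] · 3·4/4 → 3 as k → ∞.
Successive powers of (t − 3) differ by 2, so the series converges when |t − 3|² · 3 < 1, i.e. |t − 3| < √(1/3). So R = √3/3.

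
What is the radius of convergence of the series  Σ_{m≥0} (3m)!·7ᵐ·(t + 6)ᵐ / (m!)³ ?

Ratio test: |a_{m+1}/a_m| = (3m+1)·(3m+2)·(3m+3)/(m+1)³ · 7 → 189 as m → ∞.
Thus R = 1/(189) = 1/189.

R = 1/189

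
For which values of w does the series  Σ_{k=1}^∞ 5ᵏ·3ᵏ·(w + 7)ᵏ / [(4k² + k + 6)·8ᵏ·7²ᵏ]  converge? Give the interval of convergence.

Apply the ratio test: |a_{k+1}| / |a_k| = [(4k² + k + 6)/(4(k+1)² + (k+1) + 6)] · 5·3/(8·49), which tends to 15/392 as k → ∞.
The series converges when 15/392 · |w + 7| < 1, giving R = 392/15.
Endpoint w = 287/15: absolute convergence follows by limit comparison with Σ 1/k².
Endpoint w = -497/15: the series is dominated by a constant times Σ 1/k², which converges (p = 2 > 1).

[-497/15, 287/15]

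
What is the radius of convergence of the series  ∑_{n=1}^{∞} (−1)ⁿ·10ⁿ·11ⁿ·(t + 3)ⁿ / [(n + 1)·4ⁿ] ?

By the ratio test, |a_{n+1}/a_n| = [(n + 1)/((n+1) + 1)] · 10·11/4 → 55/2.
The series converges when 55/2 · |t + 3| < 1, giving R = 2/55.

R = 2/55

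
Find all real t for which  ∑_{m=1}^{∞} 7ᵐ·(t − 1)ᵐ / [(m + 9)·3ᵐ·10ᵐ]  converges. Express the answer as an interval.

The ratio of consecutive coefficients is [(m + 9)/((m+1) + 9)] · 7/(3·10) → 7/30.
The series converges when 7/30 · |t − 1| < 1, giving R = 30/7.
Endpoint t = 37/7: the terms are asymptotic to a nonzero constant times 1/m, so the series diverges by limit comparison with Σ 1/m.
Endpoint t = -23/7: the terms alternate in sign and decrease monotonically to 0 in absolute value (size ~ c/m), so the alternating series test gives convergence.

[-23/7, 37/7)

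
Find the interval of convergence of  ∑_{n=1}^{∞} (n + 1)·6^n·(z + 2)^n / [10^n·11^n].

By the ratio test, |a_{n+1}/a_n| = [((n+1) + 1)/(n + 1)] · 6/(10·11) → 3/55.
The series converges when 3/55 · |z + 2| < 1, giving R = 55/3.
Check z = 49/3: the terms do not tend to 0, so the series diverges.
When z = -61/3, the terms do not tend to 0, so the series diverges.

(-61/3, 49/3)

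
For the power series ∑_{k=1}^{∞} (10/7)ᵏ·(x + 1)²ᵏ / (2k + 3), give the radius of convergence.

R = √70/10

Apply the ratio test: |a_{k+1}| / |a_k| = [(2k + 3)/(2(k+1) + 3)] · 10/7, which tends to 10/7 as k → ∞.
Since the exponent of (x + 1) increases by 2 each term, convergence requires |x + 1|² < 7/10, hence R = √70/10.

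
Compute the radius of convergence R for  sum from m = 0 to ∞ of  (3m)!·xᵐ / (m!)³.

The ratio of consecutive coefficients is (3m+1)·(3m+2)·(3m+3)/(m+1)³ → 27.
Hence the series converges for |x| < 1/(27) = 1/27, so the radius of convergence is 1/27.

R = 1/27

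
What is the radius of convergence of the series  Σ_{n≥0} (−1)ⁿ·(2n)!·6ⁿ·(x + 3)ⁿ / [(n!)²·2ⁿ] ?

Apply the ratio test: |a_{n+1}| / |a_n| = (2n+1)·(2n+2)/(n+1)² · 6/2, which tends to 12 as n → ∞.
Thus R = 1/(12) = 1/12.

R = 1/12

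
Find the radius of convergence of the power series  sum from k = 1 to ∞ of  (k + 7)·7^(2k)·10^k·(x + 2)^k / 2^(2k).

R = 2/245

Apply the ratio test: |a_{k+1}| / |a_k| = [((k+1) + 7)/(k + 7)] · 49·10/4, which tends to 245/2 as k → ∞.
Hence the series converges for |x + 2| < 1/(245/2) = 2/245, so the radius of convergence is 2/245.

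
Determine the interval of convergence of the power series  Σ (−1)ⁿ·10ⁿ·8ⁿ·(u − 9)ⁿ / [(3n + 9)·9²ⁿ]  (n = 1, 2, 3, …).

By the ratio test, |a_{n+1}/a_n| = [(3n + 9)/(3(n+1) + 9)] · 10·8/81 → 80/81.
Thus R = 1/(80/81) = 81/80.
At u = 801/80: convergence follows from the alternating series test (terms decrease monotonically to 0).
When u = 639/80, the terms are asymptotic to a nonzero constant times 1/n, so the series diverges by limit comparison with Σ 1/n.

(639/80, 801/80]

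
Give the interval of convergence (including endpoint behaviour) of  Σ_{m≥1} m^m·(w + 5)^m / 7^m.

{-5}

Applying the root test, |a_m|^(1/m) = m/7 → ∞.
Since the m-th root of |a_m| is unbounded, the series converges only at w = -5; R = 0.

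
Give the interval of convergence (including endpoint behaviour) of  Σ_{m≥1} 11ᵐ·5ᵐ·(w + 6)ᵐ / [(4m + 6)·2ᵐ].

Apply the ratio test: |a_{m+1}| / |a_m| = [(4m + 6)/(4(m+1) + 6)] · 11·5/2, which tends to 55/2 as m → ∞.
Hence the series converges for |w + 6| < 1/(55/2) = 2/55, so the radius of convergence is 2/55.
Check w = -328/55: the terms behave like c/m; limit comparison with the harmonic series gives divergence.
Check w = -332/55: convergence follows from the alternating series test (terms decrease monotonically to 0).

[-332/55, -328/55)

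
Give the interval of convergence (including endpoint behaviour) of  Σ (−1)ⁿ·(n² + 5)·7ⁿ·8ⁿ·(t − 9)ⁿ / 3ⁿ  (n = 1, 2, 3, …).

(501/56, 507/56)

Ratio test: |a_{n+1}/a_n| = [((n+1)² + 5)/(n² + 5)] · 7·8/3 → 56/3 as n → ∞.
Thus R = 1/(56/3) = 3/56.
Endpoint t = 507/56: the terms do not tend to 0, so the series diverges.
Endpoint t = 501/56: the terms have absolute value of order n², which does not tend to 0, so the series diverges by the divergence test.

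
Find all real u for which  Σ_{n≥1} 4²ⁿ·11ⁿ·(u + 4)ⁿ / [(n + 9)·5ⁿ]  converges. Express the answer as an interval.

[-709/176, -699/176)

By the ratio test, |a_{n+1}/a_n| = [(n + 9)/((n+1) + 9)] · 16·11/5 → 176/5.
The series converges when 176/5 · |u + 4| < 1, giving R = 5/176.
Check u = -699/176: the terms are asymptotic to a nonzero constant times 1/n, so the series diverges by limit comparison with Σ 1/n.
At u = -709/176: the terms alternate in sign and decrease monotonically to 0 in absolute value (size ~ c/n), so the alternating series test gives convergence.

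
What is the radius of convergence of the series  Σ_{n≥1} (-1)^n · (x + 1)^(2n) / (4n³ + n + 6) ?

The ratio of consecutive coefficients is (4n³ + n + 6)/(4(n+1)³ + (n+1) + 6) → 1.
Since the exponent of (x + 1) increases by 2 each term, convergence requires |x + 1|² < 1, hence R = 1.

R = 1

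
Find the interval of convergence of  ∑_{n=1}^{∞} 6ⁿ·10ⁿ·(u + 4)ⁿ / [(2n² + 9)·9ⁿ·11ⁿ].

[-113/20, -47/20]

Apply the ratio test: |a_{n+1}| / |a_n| = [(2n² + 9)/(2(n+1)² + 9)] · 6·10/(9·11), which tends to 20/33 as n → ∞.
Convergence for |u + 4| · 20/33 < 1, i.e. |u + 4| < 33/20. So R = 33/20.
Endpoint u = -47/20: the terms are on the order of 1/n², so the series converges absolutely by comparison with the p-series (p = 2 > 1).
Check u = -113/20: absolute convergence follows by limit comparison with Σ 1/n².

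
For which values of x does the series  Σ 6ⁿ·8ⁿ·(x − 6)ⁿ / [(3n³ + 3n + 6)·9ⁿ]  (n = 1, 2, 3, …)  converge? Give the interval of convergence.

[93/16, 99/16]

Apply the ratio test: |a_{n+1}| / |a_n| = [(3n³ + 3n + 6)/(3(n+1)³ + 3(n+1) + 6)] · 6·8/9, which tends to 16/3 as n → ∞.
The series converges when 16/3 · |x − 6| < 1, giving R = 3/16.
When x = 99/16, the series is dominated by a constant times Σ 1/n³, which converges (p = 3 > 1).
Check x = 93/16: the terms are on the order of 1/n³, so the series converges absolutely by comparison with the p-series (p = 3 > 1).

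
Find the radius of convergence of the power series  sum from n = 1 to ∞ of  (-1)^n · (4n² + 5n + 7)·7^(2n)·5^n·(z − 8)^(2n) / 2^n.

The ratio of consecutive coefficients is [(4(n+1)² + 5(n+1) + 7)/(4n² + 5n + 7)] · 49·5/2 → 245/2.
Writing y = (z − 8)², the series in y has radius 2/245, so |z − 8| < √(2/245) and R = √10/35.

R = √10/35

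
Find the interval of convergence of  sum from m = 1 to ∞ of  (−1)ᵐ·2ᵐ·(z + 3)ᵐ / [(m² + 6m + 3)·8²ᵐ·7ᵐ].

[-227, 221]

By the ratio test, |a_{m+1}/a_m| = [(m² + 6m + 3)/((m+1)² + 6(m+1) + 3)] · 2/(64·7) → 1/224.
Thus R = 1/(1/224) = 224.
When z = 221, the terms are on the order of 1/m², so the series converges absolutely by comparison with the p-series (p = 2 > 1).
When z = -227, absolute convergence follows by limit comparison with Σ 1/m².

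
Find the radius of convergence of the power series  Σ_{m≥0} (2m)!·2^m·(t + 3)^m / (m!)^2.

Apply the ratio test: |a_{m+1}| / |a_m| = (2m+1)·(2m+2)/(m+1)² · 2, which tends to 8 as m → ∞.
The series converges when 8 · |t + 3| < 1, giving R = 1/8.

R = 1/8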